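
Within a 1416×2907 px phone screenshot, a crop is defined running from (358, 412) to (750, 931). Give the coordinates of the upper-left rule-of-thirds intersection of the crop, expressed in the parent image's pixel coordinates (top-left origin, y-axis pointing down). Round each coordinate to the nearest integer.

x = 489 px, y = 585 px

Crop width = 750 − 358 = 392 px; one third is 130.67 px.
Crop height = 931 − 412 = 519 px; one third is 173.00 px.
The upper-left point is one-third across and one-third down within the crop:
x = 358 + 1 × 130.67 ≈ 489; y = 412 + 1 × 173.00 ≈ 585.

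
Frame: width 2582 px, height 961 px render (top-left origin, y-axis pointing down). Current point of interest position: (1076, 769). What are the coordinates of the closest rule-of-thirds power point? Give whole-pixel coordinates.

(861, 641)

Third lines: x ∈ {861, 1721}, y ∈ {320, 641}.
1076 is closer to x = 861; 769 is closer to y = 641.
So the nearest intersection is the lower-left power point.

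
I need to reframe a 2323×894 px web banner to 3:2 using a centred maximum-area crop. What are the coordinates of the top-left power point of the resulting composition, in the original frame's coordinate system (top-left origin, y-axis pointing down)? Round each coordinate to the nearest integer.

2323/894 > 3/2, so the 3:2 crop keeps the full height 894 and trims width to 894 × 3/2 = 1341.00 px.
Left offset = (2323 − 1341.00)/2 = 491.00 px; top offset = 0.
Top-left is one-third across and one-third down within the crop:
x = 491.00 + 1 × 1341.00/3 ≈ 938; y = 0.00 + 1 × 894.00/3 ≈ 298.

(938, 298)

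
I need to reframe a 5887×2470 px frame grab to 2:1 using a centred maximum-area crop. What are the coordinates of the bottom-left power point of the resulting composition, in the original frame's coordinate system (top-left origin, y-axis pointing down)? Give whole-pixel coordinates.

5887/2470 > 2/1, so the 2:1 crop keeps the full height 2470 and trims width to 2470 × 2/1 = 4940.00 px.
Left offset = (5887 − 4940.00)/2 = 473.50 px; top offset = 0.
Bottom-left is one-third across and two-thirds down within the crop:
x = 473.50 + 1 × 4940.00/3 ≈ 2120; y = 0.00 + 2 × 2470.00/3 ≈ 1647.

x = 2120 px, y = 1647 px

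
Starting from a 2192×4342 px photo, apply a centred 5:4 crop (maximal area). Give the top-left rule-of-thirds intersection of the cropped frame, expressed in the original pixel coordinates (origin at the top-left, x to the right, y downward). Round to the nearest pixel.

x = 731 px, y = 1879 px

2192/4342 < 5/4, so the 5:4 crop keeps the full width 2192 and trims height to 2192 × 4/5 = 1753.60 px.
Top offset = (4342 − 1753.60)/2 = 1294.20 px; left offset = 0.
Top-left is one-third across and one-third down within the crop:
x = 0.00 + 1 × 2192.00/3 ≈ 731; y = 1294.20 + 1 × 1753.60/3 ≈ 1879.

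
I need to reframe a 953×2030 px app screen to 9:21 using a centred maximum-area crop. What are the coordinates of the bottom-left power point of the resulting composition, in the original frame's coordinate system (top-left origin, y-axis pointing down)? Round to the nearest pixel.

953/2030 > 9/21, so the 9:21 crop keeps the full height 2030 and trims width to 2030 × 9/21 = 870.00 px.
Left offset = (953 − 870.00)/2 = 41.50 px; top offset = 0.
Bottom-left is one-third across and two-thirds down within the crop:
x = 41.50 + 1 × 870.00/3 ≈ 332; y = 0.00 + 2 × 2030.00/3 ≈ 1353.

x = 332 px, y = 1353 px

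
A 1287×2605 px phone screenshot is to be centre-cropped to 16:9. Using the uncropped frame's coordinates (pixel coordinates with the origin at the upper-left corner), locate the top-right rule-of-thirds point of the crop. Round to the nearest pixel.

1287/2605 < 16/9, so the 16:9 crop keeps the full width 1287 and trims height to 1287 × 9/16 = 723.94 px.
Top offset = (2605 − 723.94)/2 = 940.53 px; left offset = 0.
Top-right is two-thirds across and one-third down within the crop:
x = 0.00 + 2 × 1287.00/3 ≈ 858; y = 940.53 + 1 × 723.94/3 ≈ 1182.

x = 858 px, y = 1182 px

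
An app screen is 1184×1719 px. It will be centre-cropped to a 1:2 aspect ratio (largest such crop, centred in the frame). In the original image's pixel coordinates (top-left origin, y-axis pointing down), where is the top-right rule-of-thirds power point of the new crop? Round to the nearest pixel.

(735, 573)

1184/1719 > 1/2, so the 1:2 crop keeps the full height 1719 and trims width to 1719 × 1/2 = 859.50 px.
Left offset = (1184 − 859.50)/2 = 162.25 px; top offset = 0.
Top-right is two-thirds across and one-third down within the crop:
x = 162.25 + 2 × 859.50/3 ≈ 735; y = 0.00 + 1 × 1719.00/3 ≈ 573.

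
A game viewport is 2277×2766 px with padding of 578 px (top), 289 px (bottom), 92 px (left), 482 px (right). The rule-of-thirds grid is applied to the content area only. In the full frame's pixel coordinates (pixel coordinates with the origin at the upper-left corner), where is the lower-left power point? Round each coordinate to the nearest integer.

Content width = 2277 − 92 − 482 = 1703 px; content height = 2766 − 578 − 289 = 1899 px.
Lower-left is one-third across and two-thirds down within the content area.
x = 92 + 1 × 1703/3 = 92 + 567.67 ≈ 660
y = 578 + 2 × 1899/3 = 578 + 1266.00 ≈ 1844

x = 660 px, y = 1844 px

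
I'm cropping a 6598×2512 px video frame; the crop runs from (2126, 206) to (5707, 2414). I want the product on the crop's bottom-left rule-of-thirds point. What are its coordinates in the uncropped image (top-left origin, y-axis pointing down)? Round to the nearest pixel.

(3320, 1678)

Crop width = 5707 − 2126 = 3581 px; one third is 1193.67 px.
Crop height = 2414 − 206 = 2208 px; one third is 736.00 px.
The bottom-left point is one-third across and two-thirds down within the crop:
x = 2126 + 1 × 1193.67 ≈ 3320; y = 206 + 2 × 736.00 ≈ 1678.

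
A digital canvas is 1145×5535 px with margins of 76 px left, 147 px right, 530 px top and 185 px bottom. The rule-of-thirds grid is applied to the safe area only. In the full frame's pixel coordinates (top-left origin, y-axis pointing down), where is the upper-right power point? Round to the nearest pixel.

(691, 2137)

Content width = 1145 − 76 − 147 = 922 px; content height = 5535 − 530 − 185 = 4820 px.
Upper-right is two-thirds across and one-third down within the safe area.
x = 76 + 2 × 922/3 = 76 + 614.67 ≈ 691
y = 530 + 1 × 4820/3 = 530 + 1606.67 ≈ 2137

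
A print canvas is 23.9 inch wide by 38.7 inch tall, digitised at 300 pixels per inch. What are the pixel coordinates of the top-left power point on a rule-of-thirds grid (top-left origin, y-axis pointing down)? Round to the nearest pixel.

In pixels the canvas is 23.9 × 300 = 7170 wide and 38.7 × 300 = 11610 tall.
The top-left point is one-third across and one-third down:
x = 1 × 7170/3 ≈ 2390; y = 1 × 11610/3 ≈ 3870.

x = 2390 px, y = 3870 px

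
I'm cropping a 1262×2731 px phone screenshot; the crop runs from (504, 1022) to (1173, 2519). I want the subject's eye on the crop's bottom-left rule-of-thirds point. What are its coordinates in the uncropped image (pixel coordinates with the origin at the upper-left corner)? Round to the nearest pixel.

(727, 2020)

Crop width = 1173 − 504 = 669 px; one third is 223.00 px.
Crop height = 2519 − 1022 = 1497 px; one third is 499.00 px.
The bottom-left point is one-third across and two-thirds down within the crop:
x = 504 + 1 × 223.00 ≈ 727; y = 1022 + 2 × 499.00 ≈ 2020.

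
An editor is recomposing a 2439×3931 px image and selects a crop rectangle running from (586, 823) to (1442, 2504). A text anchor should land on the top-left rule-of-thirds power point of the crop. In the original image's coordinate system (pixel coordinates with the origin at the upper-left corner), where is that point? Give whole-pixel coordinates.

Crop width = 1442 − 586 = 856 px; one third is 285.33 px.
Crop height = 2504 − 823 = 1681 px; one third is 560.33 px.
The top-left point is one-third across and one-third down within the crop:
x = 586 + 1 × 285.33 ≈ 871; y = 823 + 1 × 560.33 ≈ 1383.

x = 871 px, y = 1383 px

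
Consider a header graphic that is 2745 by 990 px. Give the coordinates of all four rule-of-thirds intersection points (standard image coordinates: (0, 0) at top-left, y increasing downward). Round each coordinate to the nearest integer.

(915, 330), (1830, 330), (915, 660), (1830, 660)

One third of 2745 is 915; one third of 990 is 330.
Vertical third lines at x = 915 and x = 1830; horizontal third lines at y = 330 and y = 660.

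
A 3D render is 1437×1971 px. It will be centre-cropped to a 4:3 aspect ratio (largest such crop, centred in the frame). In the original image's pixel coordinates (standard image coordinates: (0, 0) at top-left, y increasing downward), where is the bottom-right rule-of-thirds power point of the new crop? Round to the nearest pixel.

(958, 1165)

1437/1971 < 4/3, so the 4:3 crop keeps the full width 1437 and trims height to 1437 × 3/4 = 1077.75 px.
Top offset = (1971 − 1077.75)/2 = 446.62 px; left offset = 0.
Bottom-right is two-thirds across and two-thirds down within the crop:
x = 0.00 + 2 × 1437.00/3 ≈ 958; y = 446.62 + 2 × 1077.75/3 ≈ 1165.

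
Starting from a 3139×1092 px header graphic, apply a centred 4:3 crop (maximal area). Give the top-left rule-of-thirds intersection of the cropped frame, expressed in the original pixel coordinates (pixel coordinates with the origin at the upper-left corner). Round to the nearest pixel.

3139/1092 > 4/3, so the 4:3 crop keeps the full height 1092 and trims width to 1092 × 4/3 = 1456.00 px.
Left offset = (3139 − 1456.00)/2 = 841.50 px; top offset = 0.
Top-left is one-third across and one-third down within the crop:
x = 841.50 + 1 × 1456.00/3 ≈ 1327; y = 0.00 + 1 × 1092.00/3 ≈ 364.

x = 1327 px, y = 364 px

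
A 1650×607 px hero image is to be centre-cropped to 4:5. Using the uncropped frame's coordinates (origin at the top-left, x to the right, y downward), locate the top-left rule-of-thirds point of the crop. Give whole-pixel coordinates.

1650/607 > 4/5, so the 4:5 crop keeps the full height 607 and trims width to 607 × 4/5 = 485.60 px.
Left offset = (1650 − 485.60)/2 = 582.20 px; top offset = 0.
Top-left is one-third across and one-third down within the crop:
x = 582.20 + 1 × 485.60/3 ≈ 744; y = 0.00 + 1 × 607.00/3 ≈ 202.

(744, 202)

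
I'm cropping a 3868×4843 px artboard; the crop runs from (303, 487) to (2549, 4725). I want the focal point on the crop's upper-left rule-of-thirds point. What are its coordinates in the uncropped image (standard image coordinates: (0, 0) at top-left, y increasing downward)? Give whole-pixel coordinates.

Crop width = 2549 − 303 = 2246 px; one third is 748.67 px.
Crop height = 4725 − 487 = 4238 px; one third is 1412.67 px.
The upper-left point is one-third across and one-third down within the crop:
x = 303 + 1 × 748.67 ≈ 1052; y = 487 + 1 × 1412.67 ≈ 1900.

(1052, 1900)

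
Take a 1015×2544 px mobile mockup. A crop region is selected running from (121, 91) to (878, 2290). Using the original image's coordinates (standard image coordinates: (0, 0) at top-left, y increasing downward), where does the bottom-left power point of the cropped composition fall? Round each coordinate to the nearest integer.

(373, 1557)

Crop width = 878 − 121 = 757 px; one third is 252.33 px.
Crop height = 2290 − 91 = 2199 px; one third is 733.00 px.
The bottom-left point is one-third across and two-thirds down within the crop:
x = 121 + 1 × 252.33 ≈ 373; y = 91 + 2 × 733.00 ≈ 1557.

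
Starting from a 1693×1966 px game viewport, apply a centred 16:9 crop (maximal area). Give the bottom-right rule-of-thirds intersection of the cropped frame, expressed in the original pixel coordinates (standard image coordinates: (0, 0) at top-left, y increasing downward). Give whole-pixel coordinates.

1693/1966 < 16/9, so the 16:9 crop keeps the full width 1693 and trims height to 1693 × 9/16 = 952.31 px.
Top offset = (1966 − 952.31)/2 = 506.84 px; left offset = 0.
Bottom-right is two-thirds across and two-thirds down within the crop:
x = 0.00 + 2 × 1693.00/3 ≈ 1129; y = 506.84 + 2 × 952.31/3 ≈ 1142.

x = 1129 px, y = 1142 px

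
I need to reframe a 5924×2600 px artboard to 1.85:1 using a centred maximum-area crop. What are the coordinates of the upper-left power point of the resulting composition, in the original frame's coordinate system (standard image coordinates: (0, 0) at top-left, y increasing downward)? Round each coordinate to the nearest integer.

5924/2600 > 1.85/1, so the 1.85:1 crop keeps the full height 2600 and trims width to 2600 × 1.85/1 = 4810.00 px.
Left offset = (5924 − 4810.00)/2 = 557.00 px; top offset = 0.
Upper-left is one-third across and one-third down within the crop:
x = 557.00 + 1 × 4810.00/3 ≈ 2160; y = 0.00 + 1 × 2600.00/3 ≈ 867.

(2160, 867)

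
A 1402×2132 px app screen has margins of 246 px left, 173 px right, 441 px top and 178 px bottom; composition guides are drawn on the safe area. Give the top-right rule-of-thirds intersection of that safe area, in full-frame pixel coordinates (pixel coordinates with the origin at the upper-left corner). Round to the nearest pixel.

x = 901 px, y = 945 px

Content width = 1402 − 246 − 173 = 983 px; content height = 2132 − 441 − 178 = 1513 px.
Top-right is two-thirds across and one-third down within the safe area.
x = 246 + 2 × 983/3 = 246 + 655.33 ≈ 901
y = 441 + 1 × 1513/3 = 441 + 504.33 ≈ 945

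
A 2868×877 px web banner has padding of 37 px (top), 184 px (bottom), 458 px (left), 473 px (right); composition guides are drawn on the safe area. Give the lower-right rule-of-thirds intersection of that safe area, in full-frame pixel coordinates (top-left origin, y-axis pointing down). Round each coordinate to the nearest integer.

Content width = 2868 − 458 − 473 = 1937 px; content height = 877 − 37 − 184 = 656 px.
Lower-right is two-thirds across and two-thirds down within the safe area.
x = 458 + 2 × 1937/3 = 458 + 1291.33 ≈ 1749
y = 37 + 2 × 656/3 = 37 + 437.33 ≈ 474

(1749, 474)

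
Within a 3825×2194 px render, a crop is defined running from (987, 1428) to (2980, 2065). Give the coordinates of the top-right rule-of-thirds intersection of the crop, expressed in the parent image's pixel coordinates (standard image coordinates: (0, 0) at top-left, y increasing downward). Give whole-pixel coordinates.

Crop width = 2980 − 987 = 1993 px; one third is 664.33 px.
Crop height = 2065 − 1428 = 637 px; one third is 212.33 px.
The top-right point is two-thirds across and one-third down within the crop:
x = 987 + 2 × 664.33 ≈ 2316; y = 1428 + 1 × 212.33 ≈ 1640.

(2316, 1640)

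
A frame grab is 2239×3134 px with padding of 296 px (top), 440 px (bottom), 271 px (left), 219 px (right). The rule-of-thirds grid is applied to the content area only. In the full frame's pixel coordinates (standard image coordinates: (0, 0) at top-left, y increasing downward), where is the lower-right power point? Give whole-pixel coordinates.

Content width = 2239 − 271 − 219 = 1749 px; content height = 3134 − 296 − 440 = 2398 px.
Lower-right is two-thirds across and two-thirds down within the content area.
x = 271 + 2 × 1749/3 = 271 + 1166.00 ≈ 1437
y = 296 + 2 × 2398/3 = 296 + 1598.67 ≈ 1895

(1437, 1895)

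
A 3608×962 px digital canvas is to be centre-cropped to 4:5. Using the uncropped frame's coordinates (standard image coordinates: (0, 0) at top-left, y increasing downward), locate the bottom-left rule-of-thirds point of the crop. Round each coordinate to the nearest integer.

3608/962 > 4/5, so the 4:5 crop keeps the full height 962 and trims width to 962 × 4/5 = 769.60 px.
Left offset = (3608 − 769.60)/2 = 1419.20 px; top offset = 0.
Bottom-left is one-third across and two-thirds down within the crop:
x = 1419.20 + 1 × 769.60/3 ≈ 1676; y = 0.00 + 2 × 962.00/3 ≈ 641.

(1676, 641)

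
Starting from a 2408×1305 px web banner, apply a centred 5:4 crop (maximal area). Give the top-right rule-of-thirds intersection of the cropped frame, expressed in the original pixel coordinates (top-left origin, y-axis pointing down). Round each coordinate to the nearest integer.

2408/1305 > 5/4, so the 5:4 crop keeps the full height 1305 and trims width to 1305 × 5/4 = 1631.25 px.
Left offset = (2408 − 1631.25)/2 = 388.38 px; top offset = 0.
Top-right is two-thirds across and one-third down within the crop:
x = 388.38 + 2 × 1631.25/3 ≈ 1476; y = 0.00 + 1 × 1305.00/3 ≈ 435.

(1476, 435)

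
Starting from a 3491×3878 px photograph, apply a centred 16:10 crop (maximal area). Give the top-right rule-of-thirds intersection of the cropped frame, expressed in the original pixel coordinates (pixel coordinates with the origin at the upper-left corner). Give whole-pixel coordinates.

3491/3878 < 16/10, so the 16:10 crop keeps the full width 3491 and trims height to 3491 × 10/16 = 2181.88 px.
Top offset = (3878 − 2181.88)/2 = 848.06 px; left offset = 0.
Top-right is two-thirds across and one-third down within the crop:
x = 0.00 + 2 × 3491.00/3 ≈ 2327; y = 848.06 + 1 × 2181.88/3 ≈ 1575.

x = 2327 px, y = 1575 px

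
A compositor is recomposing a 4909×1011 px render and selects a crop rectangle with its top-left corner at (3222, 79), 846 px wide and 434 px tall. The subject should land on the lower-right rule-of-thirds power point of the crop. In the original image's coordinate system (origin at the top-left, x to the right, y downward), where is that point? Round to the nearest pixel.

x = 3786 px, y = 368 px

One third of the crop width 846 is 282.00 px.
One third of the crop height 434 is 144.67 px.
The lower-right point is two-thirds across and two-thirds down within the crop:
x = 3222 + 2 × 282.00 ≈ 3786; y = 79 + 2 × 144.67 ≈ 368.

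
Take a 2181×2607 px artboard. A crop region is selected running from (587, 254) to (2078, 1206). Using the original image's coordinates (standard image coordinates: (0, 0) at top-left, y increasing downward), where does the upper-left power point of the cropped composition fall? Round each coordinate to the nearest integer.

Crop width = 2078 − 587 = 1491 px; one third is 497.00 px.
Crop height = 1206 − 254 = 952 px; one third is 317.33 px.
The upper-left point is one-third across and one-third down within the crop:
x = 587 + 1 × 497.00 ≈ 1084; y = 254 + 1 × 317.33 ≈ 571.

x = 1084 px, y = 571 px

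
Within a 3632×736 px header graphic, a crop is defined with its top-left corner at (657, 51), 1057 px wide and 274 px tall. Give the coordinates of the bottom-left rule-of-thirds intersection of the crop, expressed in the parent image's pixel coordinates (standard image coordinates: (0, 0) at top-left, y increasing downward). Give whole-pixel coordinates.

x = 1009 px, y = 234 px

One third of the crop width 1057 is 352.33 px.
One third of the crop height 274 is 91.33 px.
The bottom-left point is one-third across and two-thirds down within the crop:
x = 657 + 1 × 352.33 ≈ 1009; y = 51 + 2 × 91.33 ≈ 234.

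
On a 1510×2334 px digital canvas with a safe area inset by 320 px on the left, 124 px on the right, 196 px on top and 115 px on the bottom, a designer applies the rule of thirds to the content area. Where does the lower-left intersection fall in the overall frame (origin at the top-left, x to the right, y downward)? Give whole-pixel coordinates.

Content width = 1510 − 320 − 124 = 1066 px; content height = 2334 − 196 − 115 = 2023 px.
Lower-left is one-third across and two-thirds down within the content area.
x = 320 + 1 × 1066/3 = 320 + 355.33 ≈ 675
y = 196 + 2 × 2023/3 = 196 + 1348.67 ≈ 1545

(675, 1545)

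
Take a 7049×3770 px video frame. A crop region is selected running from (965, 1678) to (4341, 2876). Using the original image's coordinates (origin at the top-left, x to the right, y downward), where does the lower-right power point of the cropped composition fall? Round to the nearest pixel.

Crop width = 4341 − 965 = 3376 px; one third is 1125.33 px.
Crop height = 2876 − 1678 = 1198 px; one third is 399.33 px.
The lower-right point is two-thirds across and two-thirds down within the crop:
x = 965 + 2 × 1125.33 ≈ 3216; y = 1678 + 2 × 399.33 ≈ 2477.

(3216, 2477)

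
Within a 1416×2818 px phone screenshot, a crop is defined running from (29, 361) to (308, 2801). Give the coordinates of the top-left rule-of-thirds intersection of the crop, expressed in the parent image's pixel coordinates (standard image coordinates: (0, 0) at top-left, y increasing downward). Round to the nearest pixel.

Crop width = 308 − 29 = 279 px; one third is 93.00 px.
Crop height = 2801 − 361 = 2440 px; one third is 813.33 px.
The top-left point is one-third across and one-third down within the crop:
x = 29 + 1 × 93.00 ≈ 122; y = 361 + 1 × 813.33 ≈ 1174.

x = 122 px, y = 1174 px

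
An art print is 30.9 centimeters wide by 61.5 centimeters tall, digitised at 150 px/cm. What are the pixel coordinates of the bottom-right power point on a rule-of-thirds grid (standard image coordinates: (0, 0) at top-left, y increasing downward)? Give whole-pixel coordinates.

(3090, 6150)

In pixels the canvas is 30.9 × 150 = 4635 wide and 61.5 × 150 = 9225 tall.
The bottom-right point is two-thirds across and two-thirds down:
x = 2 × 4635/3 ≈ 3090; y = 2 × 9225/3 ≈ 6150.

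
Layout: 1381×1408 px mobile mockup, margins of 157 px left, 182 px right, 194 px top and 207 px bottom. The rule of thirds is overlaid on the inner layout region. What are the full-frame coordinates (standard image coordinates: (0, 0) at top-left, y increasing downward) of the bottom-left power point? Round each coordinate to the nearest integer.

x = 504 px, y = 865 px

Content width = 1381 − 157 − 182 = 1042 px; content height = 1408 − 194 − 207 = 1007 px.
Bottom-left is one-third across and two-thirds down within the inner layout region.
x = 157 + 1 × 1042/3 = 157 + 347.33 ≈ 504
y = 194 + 2 × 1007/3 = 194 + 671.33 ≈ 865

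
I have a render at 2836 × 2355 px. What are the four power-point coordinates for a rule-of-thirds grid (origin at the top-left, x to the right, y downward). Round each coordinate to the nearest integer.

One third of 2836 is 945.33; one third of 2355 is 785.
Vertical third lines at x = 945 and x = 1891; horizontal third lines at y = 785 and y = 1570.

(945, 785), (1891, 785), (945, 1570), (1891, 1570)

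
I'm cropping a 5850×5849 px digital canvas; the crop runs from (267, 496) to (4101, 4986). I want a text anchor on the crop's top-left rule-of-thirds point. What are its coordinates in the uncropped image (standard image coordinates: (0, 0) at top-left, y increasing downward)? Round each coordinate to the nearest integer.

(1545, 1993)

Crop width = 4101 − 267 = 3834 px; one third is 1278.00 px.
Crop height = 4986 − 496 = 4490 px; one third is 1496.67 px.
The top-left point is one-third across and one-third down within the crop:
x = 267 + 1 × 1278.00 ≈ 1545; y = 496 + 1 × 1496.67 ≈ 1993.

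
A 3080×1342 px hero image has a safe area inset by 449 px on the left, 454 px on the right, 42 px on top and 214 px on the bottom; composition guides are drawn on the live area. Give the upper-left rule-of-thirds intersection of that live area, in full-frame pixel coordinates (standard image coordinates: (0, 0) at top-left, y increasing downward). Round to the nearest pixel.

(1175, 404)

Content width = 3080 − 449 − 454 = 2177 px; content height = 1342 − 42 − 214 = 1086 px.
Upper-left is one-third across and one-third down within the live area.
x = 449 + 1 × 2177/3 = 449 + 725.67 ≈ 1175
y = 42 + 1 × 1086/3 = 42 + 362.00 ≈ 404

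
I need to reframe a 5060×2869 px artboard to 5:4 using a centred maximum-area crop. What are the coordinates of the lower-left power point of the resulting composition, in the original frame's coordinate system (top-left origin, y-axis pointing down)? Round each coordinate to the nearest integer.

x = 1932 px, y = 1913 px

5060/2869 > 5/4, so the 5:4 crop keeps the full height 2869 and trims width to 2869 × 5/4 = 3586.25 px.
Left offset = (5060 − 3586.25)/2 = 736.88 px; top offset = 0.
Lower-left is one-third across and two-thirds down within the crop:
x = 736.88 + 1 × 3586.25/3 ≈ 1932; y = 0.00 + 2 × 2869.00/3 ≈ 1913.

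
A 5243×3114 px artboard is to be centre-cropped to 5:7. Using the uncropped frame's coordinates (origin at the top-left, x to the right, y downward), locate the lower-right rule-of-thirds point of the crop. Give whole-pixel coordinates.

x = 2992 px, y = 2076 px

5243/3114 > 5/7, so the 5:7 crop keeps the full height 3114 and trims width to 3114 × 5/7 = 2224.29 px.
Left offset = (5243 − 2224.29)/2 = 1509.36 px; top offset = 0.
Lower-right is two-thirds across and two-thirds down within the crop:
x = 1509.36 + 2 × 2224.29/3 ≈ 2992; y = 0.00 + 2 × 3114.00/3 ≈ 2076.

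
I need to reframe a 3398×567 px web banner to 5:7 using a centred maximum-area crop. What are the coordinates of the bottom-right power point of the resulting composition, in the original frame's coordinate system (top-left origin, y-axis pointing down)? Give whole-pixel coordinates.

3398/567 > 5/7, so the 5:7 crop keeps the full height 567 and trims width to 567 × 5/7 = 405.00 px.
Left offset = (3398 − 405.00)/2 = 1496.50 px; top offset = 0.
Bottom-right is two-thirds across and two-thirds down within the crop:
x = 1496.50 + 2 × 405.00/3 ≈ 1767; y = 0.00 + 2 × 567.00/3 ≈ 378.

x = 1767 px, y = 378 px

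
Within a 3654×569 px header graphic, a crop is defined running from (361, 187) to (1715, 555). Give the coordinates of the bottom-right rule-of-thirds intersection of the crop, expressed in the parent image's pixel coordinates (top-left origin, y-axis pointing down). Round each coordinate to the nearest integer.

x = 1264 px, y = 432 px

Crop width = 1715 − 361 = 1354 px; one third is 451.33 px.
Crop height = 555 − 187 = 368 px; one third is 122.67 px.
The bottom-right point is two-thirds across and two-thirds down within the crop:
x = 361 + 2 × 451.33 ≈ 1264; y = 187 + 2 × 122.67 ≈ 432.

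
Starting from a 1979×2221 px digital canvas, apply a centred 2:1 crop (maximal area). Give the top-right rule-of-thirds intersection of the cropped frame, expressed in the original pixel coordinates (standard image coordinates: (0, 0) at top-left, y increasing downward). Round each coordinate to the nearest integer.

1979/2221 < 2/1, so the 2:1 crop keeps the full width 1979 and trims height to 1979 × 1/2 = 989.50 px.
Top offset = (2221 − 989.50)/2 = 615.75 px; left offset = 0.
Top-right is two-thirds across and one-third down within the crop:
x = 0.00 + 2 × 1979.00/3 ≈ 1319; y = 615.75 + 1 × 989.50/3 ≈ 946.

(1319, 946)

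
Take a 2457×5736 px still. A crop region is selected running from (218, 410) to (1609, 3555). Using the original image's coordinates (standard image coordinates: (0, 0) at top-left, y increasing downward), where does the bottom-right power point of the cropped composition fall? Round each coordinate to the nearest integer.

x = 1145 px, y = 2507 px

Crop width = 1609 − 218 = 1391 px; one third is 463.67 px.
Crop height = 3555 − 410 = 3145 px; one third is 1048.33 px.
The bottom-right point is two-thirds across and two-thirds down within the crop:
x = 218 + 2 × 463.67 ≈ 1145; y = 410 + 2 × 1048.33 ≈ 2507.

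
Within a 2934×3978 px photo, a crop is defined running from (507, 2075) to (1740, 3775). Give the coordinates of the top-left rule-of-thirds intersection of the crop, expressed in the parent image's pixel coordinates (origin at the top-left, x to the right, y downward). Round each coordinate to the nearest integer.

(918, 2642)

Crop width = 1740 − 507 = 1233 px; one third is 411.00 px.
Crop height = 3775 − 2075 = 1700 px; one third is 566.67 px.
The top-left point is one-third across and one-third down within the crop:
x = 507 + 1 × 411.00 ≈ 918; y = 2075 + 1 × 566.67 ≈ 2642.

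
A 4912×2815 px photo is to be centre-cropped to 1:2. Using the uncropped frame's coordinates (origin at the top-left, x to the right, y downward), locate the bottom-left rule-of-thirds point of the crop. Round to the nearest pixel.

4912/2815 > 1/2, so the 1:2 crop keeps the full height 2815 and trims width to 2815 × 1/2 = 1407.50 px.
Left offset = (4912 − 1407.50)/2 = 1752.25 px; top offset = 0.
Bottom-left is one-third across and two-thirds down within the crop:
x = 1752.25 + 1 × 1407.50/3 ≈ 2221; y = 0.00 + 2 × 2815.00/3 ≈ 1877.

x = 2221 px, y = 1877 px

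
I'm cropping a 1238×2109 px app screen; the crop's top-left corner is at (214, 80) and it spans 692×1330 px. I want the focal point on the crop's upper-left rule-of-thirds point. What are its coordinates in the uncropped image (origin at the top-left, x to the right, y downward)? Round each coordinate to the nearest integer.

x = 445 px, y = 523 px

One third of the crop width 692 is 230.67 px.
One third of the crop height 1330 is 443.33 px.
The upper-left point is one-third across and one-third down within the crop:
x = 214 + 1 × 230.67 ≈ 445; y = 80 + 1 × 443.33 ≈ 523.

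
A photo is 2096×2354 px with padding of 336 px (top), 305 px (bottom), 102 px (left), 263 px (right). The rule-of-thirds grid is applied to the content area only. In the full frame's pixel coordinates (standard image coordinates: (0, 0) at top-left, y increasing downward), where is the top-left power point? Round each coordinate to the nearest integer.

x = 679 px, y = 907 px

Content width = 2096 − 102 − 263 = 1731 px; content height = 2354 − 336 − 305 = 1713 px.
Top-left is one-third across and one-third down within the content area.
x = 102 + 1 × 1731/3 = 102 + 577.00 ≈ 679
y = 336 + 1 × 1713/3 = 336 + 571.00 ≈ 907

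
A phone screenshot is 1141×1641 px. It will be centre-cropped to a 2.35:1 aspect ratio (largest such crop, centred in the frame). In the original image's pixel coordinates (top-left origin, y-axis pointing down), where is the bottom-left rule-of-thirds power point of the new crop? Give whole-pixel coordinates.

1141/1641 < 2.35/1, so the 2.35:1 crop keeps the full width 1141 and trims height to 1141 × 1/2.35 = 485.53 px.
Top offset = (1641 − 485.53)/2 = 577.73 px; left offset = 0.
Bottom-left is one-third across and two-thirds down within the crop:
x = 0.00 + 1 × 1141.00/3 ≈ 380; y = 577.73 + 2 × 485.53/3 ≈ 901.

(380, 901)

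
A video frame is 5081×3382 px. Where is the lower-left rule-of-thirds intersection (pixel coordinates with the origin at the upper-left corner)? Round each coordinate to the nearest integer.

The lower-left point sits one-third of the way across and two-thirds of the way down.
x = 1 × 5081/3 ≈ 1694; y = 2 × 3382/3 ≈ 2255.

x = 1694 px, y = 2255 px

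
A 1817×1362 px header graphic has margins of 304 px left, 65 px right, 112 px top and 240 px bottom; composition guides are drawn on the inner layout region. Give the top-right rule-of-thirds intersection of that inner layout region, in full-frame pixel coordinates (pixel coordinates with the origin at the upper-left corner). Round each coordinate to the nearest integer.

Content width = 1817 − 304 − 65 = 1448 px; content height = 1362 − 112 − 240 = 1010 px.
Top-right is two-thirds across and one-third down within the inner layout region.
x = 304 + 2 × 1448/3 = 304 + 965.33 ≈ 1269
y = 112 + 1 × 1010/3 = 112 + 336.67 ≈ 449

(1269, 449)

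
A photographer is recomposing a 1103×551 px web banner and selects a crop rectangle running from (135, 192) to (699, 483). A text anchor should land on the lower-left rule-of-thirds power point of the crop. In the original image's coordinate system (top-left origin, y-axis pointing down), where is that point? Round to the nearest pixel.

Crop width = 699 − 135 = 564 px; one third is 188.00 px.
Crop height = 483 − 192 = 291 px; one third is 97.00 px.
The lower-left point is one-third across and two-thirds down within the crop:
x = 135 + 1 × 188.00 ≈ 323; y = 192 + 2 × 97.00 ≈ 386.

(323, 386)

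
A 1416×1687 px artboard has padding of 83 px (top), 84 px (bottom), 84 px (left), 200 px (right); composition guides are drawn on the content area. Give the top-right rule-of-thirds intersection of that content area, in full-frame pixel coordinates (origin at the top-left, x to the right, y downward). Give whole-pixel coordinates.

Content width = 1416 − 84 − 200 = 1132 px; content height = 1687 − 83 − 84 = 1520 px.
Top-right is two-thirds across and one-third down within the content area.
x = 84 + 2 × 1132/3 = 84 + 754.67 ≈ 839
y = 83 + 1 × 1520/3 = 83 + 506.67 ≈ 590

x = 839 px, y = 590 px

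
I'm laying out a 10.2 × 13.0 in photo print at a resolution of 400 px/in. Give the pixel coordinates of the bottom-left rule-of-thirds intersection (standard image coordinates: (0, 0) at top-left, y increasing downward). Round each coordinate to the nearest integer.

In pixels the canvas is 10.2 × 400 = 4080 wide and 13.0 × 400 = 5200 tall.
The bottom-left point is one-third across and two-thirds down:
x = 1 × 4080/3 ≈ 1360; y = 2 × 5200/3 ≈ 3467.

(1360, 3467)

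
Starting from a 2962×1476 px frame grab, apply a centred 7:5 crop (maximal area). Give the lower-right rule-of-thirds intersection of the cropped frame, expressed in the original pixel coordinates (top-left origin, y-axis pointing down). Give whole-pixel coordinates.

x = 1825 px, y = 984 px

2962/1476 > 7/5, so the 7:5 crop keeps the full height 1476 and trims width to 1476 × 7/5 = 2066.40 px.
Left offset = (2962 − 2066.40)/2 = 447.80 px; top offset = 0.
Lower-right is two-thirds across and two-thirds down within the crop:
x = 447.80 + 2 × 2066.40/3 ≈ 1825; y = 0.00 + 2 × 1476.00/3 ≈ 984.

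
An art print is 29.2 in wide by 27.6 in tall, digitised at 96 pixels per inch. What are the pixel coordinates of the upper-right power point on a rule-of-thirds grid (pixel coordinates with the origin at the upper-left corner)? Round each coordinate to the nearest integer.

x = 1869 px, y = 883 px

In pixels the canvas is 29.2 × 96 = 2803.2 wide and 27.6 × 96 = 2649.6 tall.
The upper-right point is two-thirds across and one-third down:
x = 2 × 2803.2/3 ≈ 1869; y = 1 × 2649.6/3 ≈ 883.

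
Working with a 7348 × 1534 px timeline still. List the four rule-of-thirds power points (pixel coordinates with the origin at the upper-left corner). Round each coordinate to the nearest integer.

One third of 7348 is 2449.33; one third of 1534 is 511.33.
Vertical third lines at x = 2449 and x = 4899; horizontal third lines at y = 511 and y = 1023.

(2449, 511), (4899, 511), (2449, 1023), (4899, 1023)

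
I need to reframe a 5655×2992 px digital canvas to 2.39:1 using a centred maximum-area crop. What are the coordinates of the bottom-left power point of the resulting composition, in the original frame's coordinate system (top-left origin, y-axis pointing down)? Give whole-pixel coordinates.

x = 1885 px, y = 1890 px

5655/2992 < 2.39/1, so the 2.39:1 crop keeps the full width 5655 and trims height to 5655 × 1/2.39 = 2366.11 px.
Top offset = (2992 − 2366.11)/2 = 312.95 px; left offset = 0.
Bottom-left is one-third across and two-thirds down within the crop:
x = 0.00 + 1 × 5655.00/3 ≈ 1885; y = 312.95 + 2 × 2366.11/3 ≈ 1890.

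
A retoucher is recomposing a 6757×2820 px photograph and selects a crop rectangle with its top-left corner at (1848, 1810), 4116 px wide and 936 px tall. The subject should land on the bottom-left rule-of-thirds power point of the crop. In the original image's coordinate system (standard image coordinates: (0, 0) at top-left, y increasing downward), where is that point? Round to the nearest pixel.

One third of the crop width 4116 is 1372.00 px.
One third of the crop height 936 is 312.00 px.
The bottom-left point is one-third across and two-thirds down within the crop:
x = 1848 + 1 × 1372.00 ≈ 3220; y = 1810 + 2 × 312.00 ≈ 2434.

(3220, 2434)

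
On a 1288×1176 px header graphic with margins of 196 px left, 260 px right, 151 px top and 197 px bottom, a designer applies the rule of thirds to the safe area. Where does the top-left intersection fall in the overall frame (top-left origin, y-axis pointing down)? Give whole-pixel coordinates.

Content width = 1288 − 196 − 260 = 832 px; content height = 1176 − 151 − 197 = 828 px.
Top-left is one-third across and one-third down within the safe area.
x = 196 + 1 × 832/3 = 196 + 277.33 ≈ 473
y = 151 + 1 × 828/3 = 151 + 276.00 ≈ 427

(473, 427)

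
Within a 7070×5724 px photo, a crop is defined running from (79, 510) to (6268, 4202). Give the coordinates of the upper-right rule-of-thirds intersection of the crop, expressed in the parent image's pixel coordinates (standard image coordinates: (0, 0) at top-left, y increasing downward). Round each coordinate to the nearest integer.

Crop width = 6268 − 79 = 6189 px; one third is 2063.00 px.
Crop height = 4202 − 510 = 3692 px; one third is 1230.67 px.
The upper-right point is two-thirds across and one-third down within the crop:
x = 79 + 2 × 2063.00 ≈ 4205; y = 510 + 1 × 1230.67 ≈ 1741.

(4205, 1741)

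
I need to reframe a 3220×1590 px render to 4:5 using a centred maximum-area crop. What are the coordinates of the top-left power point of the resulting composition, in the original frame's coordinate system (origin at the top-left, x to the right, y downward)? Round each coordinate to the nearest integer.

3220/1590 > 4/5, so the 4:5 crop keeps the full height 1590 and trims width to 1590 × 4/5 = 1272.00 px.
Left offset = (3220 − 1272.00)/2 = 974.00 px; top offset = 0.
Top-left is one-third across and one-third down within the crop:
x = 974.00 + 1 × 1272.00/3 ≈ 1398; y = 0.00 + 1 × 1590.00/3 ≈ 530.

(1398, 530)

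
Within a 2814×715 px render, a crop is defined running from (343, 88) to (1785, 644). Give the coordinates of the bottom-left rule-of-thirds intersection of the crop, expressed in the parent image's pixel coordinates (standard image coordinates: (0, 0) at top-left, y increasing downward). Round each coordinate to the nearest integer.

(824, 459)

Crop width = 1785 − 343 = 1442 px; one third is 480.67 px.
Crop height = 644 − 88 = 556 px; one third is 185.33 px.
The bottom-left point is one-third across and two-thirds down within the crop:
x = 343 + 1 × 480.67 ≈ 824; y = 88 + 2 × 185.33 ≈ 459.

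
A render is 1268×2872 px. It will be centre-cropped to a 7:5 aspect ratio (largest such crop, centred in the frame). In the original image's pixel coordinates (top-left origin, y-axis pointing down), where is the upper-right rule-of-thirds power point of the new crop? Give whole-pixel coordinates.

1268/2872 < 7/5, so the 7:5 crop keeps the full width 1268 and trims height to 1268 × 5/7 = 905.71 px.
Top offset = (2872 − 905.71)/2 = 983.14 px; left offset = 0.
Upper-right is two-thirds across and one-third down within the crop:
x = 0.00 + 2 × 1268.00/3 ≈ 845; y = 983.14 + 1 × 905.71/3 ≈ 1285.

x = 845 px, y = 1285 px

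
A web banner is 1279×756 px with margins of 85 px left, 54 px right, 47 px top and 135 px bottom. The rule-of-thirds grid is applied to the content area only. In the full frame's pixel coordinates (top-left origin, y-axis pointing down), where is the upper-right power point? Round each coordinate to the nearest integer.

(845, 238)

Content width = 1279 − 85 − 54 = 1140 px; content height = 756 − 47 − 135 = 574 px.
Upper-right is two-thirds across and one-third down within the content area.
x = 85 + 2 × 1140/3 = 85 + 760.00 ≈ 845
y = 47 + 1 × 574/3 = 47 + 191.33 ≈ 238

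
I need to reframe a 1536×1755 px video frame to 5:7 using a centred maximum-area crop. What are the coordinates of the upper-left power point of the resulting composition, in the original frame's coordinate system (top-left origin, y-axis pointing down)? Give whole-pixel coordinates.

(559, 585)

1536/1755 > 5/7, so the 5:7 crop keeps the full height 1755 and trims width to 1755 × 5/7 = 1253.57 px.
Left offset = (1536 − 1253.57)/2 = 141.21 px; top offset = 0.
Upper-left is one-third across and one-third down within the crop:
x = 141.21 + 1 × 1253.57/3 ≈ 559; y = 0.00 + 1 × 1755.00/3 ≈ 585.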